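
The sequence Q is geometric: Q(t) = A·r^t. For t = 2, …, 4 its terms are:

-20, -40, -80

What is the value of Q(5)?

Consecutive ratio: -40/(-20) = 2, and -80/(-40) = 2, so r = 2.
Then A·2^2 = -20 gives A = -5, and Q(t) = -5·2^t.
Q(5) = -5·2^5 = -160.

-160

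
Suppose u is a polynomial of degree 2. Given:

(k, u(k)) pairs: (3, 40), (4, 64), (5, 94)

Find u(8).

220

Write u(k) = ak² + bk + c; the 3 given values yield a linear system in the 3 coefficients.
Solving, u(k) = 3k² + 3k + 4.
Then u(8) = 220.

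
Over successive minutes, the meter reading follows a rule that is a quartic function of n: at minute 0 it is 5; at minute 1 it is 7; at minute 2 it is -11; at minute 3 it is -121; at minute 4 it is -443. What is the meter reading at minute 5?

Write the value at n as P(n).
Write P(n) = an^4 + bn³ + cn² + dn + e; the 5 given values yield a linear system in the 5 coefficients.
Solving, P(n) = -2n^4 + 4n² + 5.
Then P(5) = -1145.

-1145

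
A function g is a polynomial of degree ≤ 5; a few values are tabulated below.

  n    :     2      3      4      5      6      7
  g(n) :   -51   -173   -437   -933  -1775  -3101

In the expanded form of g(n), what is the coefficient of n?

-3

First differences: -122, -264, -496, -842, -1326. Second differences: -142, -232, -346, -484. Third differences: -90, -114, -138. Fourth differences: -24, -24.
Level-4 differences are constant, so g has degree 4.
Fitting a degree-4 polynomial gives g(n) = -n^4 - n³ - 7n² - 3n + 7.
The coefficient of n is -3.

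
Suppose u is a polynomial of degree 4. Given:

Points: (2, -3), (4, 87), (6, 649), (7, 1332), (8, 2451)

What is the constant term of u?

Write u(x) = ax^4 + bx³ + cx² + dx + e; the 5 given values yield a linear system in the 5 coefficients.
Solving, u(x) = x^4 - 4x³ + 7x² - 5x - 5.
The constant term is u(0) = -5.

-5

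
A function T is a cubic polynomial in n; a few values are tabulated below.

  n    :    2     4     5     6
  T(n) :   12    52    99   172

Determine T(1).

7

Write T(n) = an³ + bn² + cn + d; the 4 given values yield a linear system in the 4 coefficients.
Solving, T(n) = n³ - 2n² + 4n + 4.
Then T(1) = 7.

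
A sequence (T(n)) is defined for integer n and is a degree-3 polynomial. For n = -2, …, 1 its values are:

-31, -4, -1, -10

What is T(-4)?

Write T(n) = an³ + bn² + cn + d; the 4 given values yield a linear system in the 4 coefficients.
Solving, T(n) = 2n³ - 6n² - 5n - 1.
Then T(-4) = -205.

-205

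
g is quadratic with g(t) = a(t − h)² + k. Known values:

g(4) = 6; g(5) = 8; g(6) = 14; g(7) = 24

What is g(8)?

38

First differences 2, 6, 10; second difference 4 = 2a, so a = 2.
Expanding, the t-coefficient is −2ah = -4h; matching it to the data gives h = 4, and then k = 6.
So g(t) = 2(t − 4)² + 6.
g(8) = 2·4² + 6 = 38.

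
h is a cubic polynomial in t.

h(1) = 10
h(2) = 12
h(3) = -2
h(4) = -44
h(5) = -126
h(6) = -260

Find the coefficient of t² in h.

First differences: 2, -14, -42, -82, -134. Second differences: -16, -28, -40, -52. Third differences: -12, -12, -12.
Level-3 differences are constant, so h has degree 3.
Fitting a degree-3 polynomial gives h(t) = -2t³ + 4t² + 4t + 4.
The coefficient of t² is 4.

4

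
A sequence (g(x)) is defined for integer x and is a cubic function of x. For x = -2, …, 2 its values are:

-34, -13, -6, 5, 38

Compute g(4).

242

First differences: 21, 7, 11, 33. Second differences: -14, 4, 22. Third differences: 18, 18.
Level-3 differences are constant, so g has degree 3.
Fitting a degree-3 polynomial gives g(x) = 3x³ + 2x² + 6x - 6.
Then g(4) = 242.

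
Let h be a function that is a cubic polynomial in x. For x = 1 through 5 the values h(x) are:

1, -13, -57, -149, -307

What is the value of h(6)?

-549

Write h(x) = ax³ + bx² + cx + d; the 5 given values yield a linear system in the 4 coefficients.
Solving, h(x) = -3x³ + 3x² - 2x + 3.
Then h(6) = -549.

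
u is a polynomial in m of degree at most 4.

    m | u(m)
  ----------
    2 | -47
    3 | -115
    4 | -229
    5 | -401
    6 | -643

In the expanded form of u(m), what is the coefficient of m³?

-2

First differences: -68, -114, -172, -242. Second differences: -46, -58, -70. Third differences: -12, -12.
Level-3 differences are constant, so u has degree 3.
Fitting a degree-3 polynomial gives u(m) = -2m³ - 5m² - 5m - 1.
The coefficient of m³ is -2.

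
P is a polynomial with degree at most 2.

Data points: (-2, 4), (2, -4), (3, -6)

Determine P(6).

-12

Write P(n) = an² + bn + c; the 3 given values yield a linear system in the 3 coefficients.
Solving, the leading coefficient vanishes, and P(n) = -2n.
Then P(6) = -12.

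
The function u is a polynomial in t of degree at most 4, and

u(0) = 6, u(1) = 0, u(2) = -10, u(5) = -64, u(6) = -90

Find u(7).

Write u(t) = at^4 + bt³ + ct² + dt + e; the 5 given values yield a linear system in the 5 coefficients.
Solving, the top 2 coefficients vanish, and u(t) = -2t² - 4t + 6.
Then u(7) = -120.

-120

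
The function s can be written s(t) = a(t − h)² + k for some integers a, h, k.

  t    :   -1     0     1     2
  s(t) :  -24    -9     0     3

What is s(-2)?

First differences 15, 9, 3; second difference -6 = 2a, so a = -3.
Expanding, the t-coefficient is −2ah = 6h; matching it to the data gives h = 2, and then k = 3.
So s(t) = -3(t − 2)² + 3.
s(-2) = -3·(-4)² + 3 = -45.

-45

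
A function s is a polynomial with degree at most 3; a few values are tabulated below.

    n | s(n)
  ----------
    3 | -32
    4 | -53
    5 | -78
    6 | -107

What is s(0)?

7

First differences: -21, -25, -29. Second differences: -4, -4.
Level-2 differences are constant, so s has degree 2.
Fitting a degree-2 polynomial gives s(n) = -2n² - 7n + 7.
The constant term is s(0) = 7.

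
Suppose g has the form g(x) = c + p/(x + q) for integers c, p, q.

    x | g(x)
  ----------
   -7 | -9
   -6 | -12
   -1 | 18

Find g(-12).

-4

(g(x) − c)(x + q) = p for each data point; the three points give a linear system in c and q, then p follows.
Solving: c = 0, q = 3, p = 36, so g(x) = 36/(x + 3).
Then g(-12) = 0 + 36/(-9) = -4.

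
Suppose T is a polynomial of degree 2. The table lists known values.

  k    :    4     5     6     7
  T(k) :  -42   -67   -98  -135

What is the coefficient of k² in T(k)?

-3

First differences: -25, -31, -37. Second differences: -6, -6.
Level-2 differences are constant, so T has degree 2.
Fitting a degree-2 polynomial gives T(k) = -3k² + 2k - 2.
The coefficient of k² is -3.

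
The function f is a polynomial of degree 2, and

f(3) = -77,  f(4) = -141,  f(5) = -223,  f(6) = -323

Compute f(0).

First differences: -64, -82, -100. Second differences: -18, -18.
Level-2 differences are constant, so f has degree 2.
Fitting a degree-2 polynomial gives f(x) = -9x² - x + 7.
Then f(0) = 7.

7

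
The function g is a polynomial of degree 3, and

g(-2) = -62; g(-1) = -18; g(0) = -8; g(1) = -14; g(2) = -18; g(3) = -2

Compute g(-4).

-324

Write g(m) = am³ + bm² + cm + d; the 6 given values yield a linear system in the 4 coefficients.
Solving, g(m) = 3m³ - 8m² - m - 8.
Then g(-4) = -324.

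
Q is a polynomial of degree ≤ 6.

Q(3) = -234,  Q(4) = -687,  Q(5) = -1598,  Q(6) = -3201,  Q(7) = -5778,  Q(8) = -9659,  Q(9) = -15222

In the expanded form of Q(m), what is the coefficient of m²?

First differences: -453, -911, -1603, -2577, -3881, -5563. Second differences: -458, -692, -974, -1304, -1682. Third differences: -234, -282, -330, -378. Fourth differences: -48, -48, -48.
Level-4 differences are constant, so Q has degree 4.
Fitting a degree-4 polynomial gives Q(m) = -2m^4 - 3m³ + m² + m - 3.
The coefficient of m² is 1.

1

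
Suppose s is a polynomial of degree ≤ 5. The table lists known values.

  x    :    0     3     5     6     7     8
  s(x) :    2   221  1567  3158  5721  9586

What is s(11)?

33013

Write s(x) = ax^5 + bx^4 + cx³ + dx² + ex + p; the 6 given values yield a linear system in the 6 coefficients.
Solving, the leading coefficient vanishes, and s(x) = 2x^4 + 3x³ - 2x² - 2x + 2.
Then s(11) = 33013.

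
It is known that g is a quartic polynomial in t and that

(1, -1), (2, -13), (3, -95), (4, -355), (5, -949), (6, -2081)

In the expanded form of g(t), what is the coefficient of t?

Write g(t) = at^4 + bt³ + ct² + dt + e; the 6 given values yield a linear system in the 5 coefficients.
Solving, g(t) = -2t^4 + 2t³ + 3t² - 5t + 1.
The coefficient of t is -5.

-5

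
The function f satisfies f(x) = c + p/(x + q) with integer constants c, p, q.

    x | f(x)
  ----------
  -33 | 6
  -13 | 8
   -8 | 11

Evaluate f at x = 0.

-5

(f(x) − c)(x + q) = p for each data point; the three points give a linear system in c and q, then p follows.
Solving: c = 5, q = 3, p = -30, so f(x) = 5 − 30/(x + 3).
Then f(0) = 5 − 30/3 = -5.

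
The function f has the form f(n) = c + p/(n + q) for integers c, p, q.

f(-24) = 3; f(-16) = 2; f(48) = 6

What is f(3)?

(f(n) − c)(n + q) = p for each data point; the three points give a linear system in c and q, then p follows.
Solving: c = 5, q = 0, p = 48, so f(n) = 5 + 48/(n + 0).
Then f(3) = 5 + 48/3 = 21.

21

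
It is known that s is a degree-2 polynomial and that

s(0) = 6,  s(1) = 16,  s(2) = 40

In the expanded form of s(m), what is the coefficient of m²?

7

Write s(m) = am² + bm + c; the 3 given values yield a linear system in the 3 coefficients.
Solving, s(m) = 7m² + 3m + 6.
The coefficient of m² is 7.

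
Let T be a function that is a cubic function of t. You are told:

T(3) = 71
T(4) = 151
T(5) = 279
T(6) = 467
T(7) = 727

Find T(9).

1511

Write T(t) = at³ + bt² + ct + d; the 5 given values yield a linear system in the 4 coefficients.
Solving, T(t) = 2t³ + 6t - 1.
Then T(9) = 1511.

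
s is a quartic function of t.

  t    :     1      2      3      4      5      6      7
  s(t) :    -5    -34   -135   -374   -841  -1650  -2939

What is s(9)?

-7629

Write s(t) = at^4 + bt³ + ct² + dt + e; the 7 given values yield a linear system in the 5 coefficients.
Solving, s(t) = -t^4 - t³ - 5t² + 8t - 6.
Then s(9) = -7629.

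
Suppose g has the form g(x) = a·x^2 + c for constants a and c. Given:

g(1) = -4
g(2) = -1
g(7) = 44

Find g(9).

76

From g(1) = -4 and g(2) = -1: 1a + c = -4 and 4a + c = -1.
Subtracting: 3a = 3, so a = 1; then c = -4 − 1·1 = -5.
So g(x) = 1x² − 5, and g(9) = 76.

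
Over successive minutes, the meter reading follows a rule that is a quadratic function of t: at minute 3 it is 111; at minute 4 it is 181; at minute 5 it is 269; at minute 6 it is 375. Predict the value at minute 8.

641

Write the value at t as u(t).
First differences: 70, 88, 106. Second differences: 18, 18.
Level-2 differences are constant, so u has degree 2.
Fitting a degree-2 polynomial gives u(t) = 9t² + 7t + 9.
Then u(8) = 641.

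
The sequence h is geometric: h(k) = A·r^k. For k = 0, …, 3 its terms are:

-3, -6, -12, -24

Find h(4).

-48

Consecutive ratio: -6/(-3) = 2, and -12/(-6) = 2, so r = 2.
Then A·2^0 = -3 gives A = -3, and h(k) = -3·2^k.
h(4) = -3·2^4 = -48.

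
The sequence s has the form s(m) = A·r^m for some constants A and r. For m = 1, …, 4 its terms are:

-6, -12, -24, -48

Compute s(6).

Consecutive ratio: -12/(-6) = 2, and -24/(-12) = 2, so r = 2.
Then A·2^1 = -6 gives A = -3, and s(m) = -3·2^m.
s(6) = -3·2^6 = -192.

-192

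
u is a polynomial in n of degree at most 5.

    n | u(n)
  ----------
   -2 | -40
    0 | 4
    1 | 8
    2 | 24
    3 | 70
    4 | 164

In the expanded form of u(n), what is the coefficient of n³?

3

Write u(n) = an^5 + bn^4 + cn³ + dn² + en + p; the 6 given values yield a linear system in the 6 coefficients.
Solving, the top 2 coefficients vanish, and u(n) = 3n³ - 3n² + 4n + 4.
The coefficient of n³ is 3.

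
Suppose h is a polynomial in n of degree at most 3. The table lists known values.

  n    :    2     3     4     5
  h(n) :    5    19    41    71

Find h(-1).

11

First differences: 14, 22, 30. Second differences: 8, 8.
Level-2 differences are constant, so h has degree 2.
Fitting a degree-2 polynomial gives h(n) = 4n² - 6n + 1.
Then h(-1) = 11.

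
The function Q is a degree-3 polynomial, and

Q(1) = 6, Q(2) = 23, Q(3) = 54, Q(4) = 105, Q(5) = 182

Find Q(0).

-3

First differences: 17, 31, 51, 77. Second differences: 14, 20, 26. Third differences: 6, 6.
Level-3 differences are constant, so Q has degree 3.
Fitting a degree-3 polynomial gives Q(m) = m³ + m² + 7m - 3.
Then Q(0) = -3.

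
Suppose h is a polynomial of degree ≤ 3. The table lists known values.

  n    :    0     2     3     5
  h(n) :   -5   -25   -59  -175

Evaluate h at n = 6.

-257

Write h(n) = an³ + bn² + cn + d; the 4 given values yield a linear system in the 4 coefficients.
Solving, the leading coefficient vanishes, and h(n) = -8n² + 6n - 5.
Then h(6) = -257.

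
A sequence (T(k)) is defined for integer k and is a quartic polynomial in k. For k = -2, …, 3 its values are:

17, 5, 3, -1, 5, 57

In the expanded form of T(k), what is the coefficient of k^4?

Write T(k) = ak^4 + bk³ + ck² + dk + e; the 6 given values yield a linear system in the 5 coefficients.
Solving, T(k) = k^4 - 2k² - 3k + 3.
The coefficient of k^4 is 1.

1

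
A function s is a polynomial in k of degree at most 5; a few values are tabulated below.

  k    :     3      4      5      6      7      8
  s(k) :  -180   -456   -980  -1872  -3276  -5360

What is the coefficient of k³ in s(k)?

First differences: -276, -524, -892, -1404, -2084. Second differences: -248, -368, -512, -680. Third differences: -120, -144, -168. Fourth differences: -24, -24.
Level-4 differences are constant, so s has degree 4.
Fitting a degree-4 polynomial gives s(k) = -k^4 - 2k³ - 3k² - 6k.
The coefficient of k³ is -2.

-2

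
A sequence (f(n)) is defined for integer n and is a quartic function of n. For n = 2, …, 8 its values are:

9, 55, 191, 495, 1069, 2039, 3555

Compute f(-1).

First differences: 46, 136, 304, 574, 970, 1516. Second differences: 90, 168, 270, 396, 546. Third differences: 78, 102, 126, 150. Fourth differences: 24, 24, 24.
Level-4 differences are constant, so f has degree 4.
Fitting a degree-4 polynomial gives f(n) = n^4 - n³ - n² + 5n - 5.
Then f(-1) = -9.

-9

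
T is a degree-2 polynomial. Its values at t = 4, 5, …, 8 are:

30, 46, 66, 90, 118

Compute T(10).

186

First differences: 16, 20, 24, 28. Second differences: 4, 4, 4.
Level-2 differences are constant, so T has degree 2.
Fitting a degree-2 polynomial gives T(t) = 2t² - 2t + 6.
Then T(10) = 186.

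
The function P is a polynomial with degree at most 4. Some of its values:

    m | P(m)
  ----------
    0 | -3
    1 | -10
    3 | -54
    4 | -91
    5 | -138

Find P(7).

-262

Write P(m) = am^4 + bm³ + cm² + dm + e; the 5 given values yield a linear system in the 5 coefficients.
Solving, the top 2 coefficients vanish, and P(m) = -5m² - 2m - 3.
Then P(7) = -262.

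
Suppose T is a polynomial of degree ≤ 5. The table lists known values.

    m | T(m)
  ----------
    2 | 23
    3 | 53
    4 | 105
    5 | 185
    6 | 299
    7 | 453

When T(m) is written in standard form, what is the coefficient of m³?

First differences: 30, 52, 80, 114, 154. Second differences: 22, 28, 34, 40. Third differences: 6, 6, 6.
Level-3 differences are constant, so T has degree 3.
Fitting a degree-3 polynomial gives T(m) = m³ + 2m² + m + 5.
The coefficient of m³ is 1.

1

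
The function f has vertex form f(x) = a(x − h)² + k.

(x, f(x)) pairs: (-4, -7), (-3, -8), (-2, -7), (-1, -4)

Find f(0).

1

First differences -1, 1, 3; second difference 2 = 2a, so a = 1.
Expanding, the x-coefficient is −2ah = -2h; matching it to the data gives h = -3, and then k = -8.
So f(x) = 1(x + 3)² − 8.
f(0) = 1·3² − 8 = 1.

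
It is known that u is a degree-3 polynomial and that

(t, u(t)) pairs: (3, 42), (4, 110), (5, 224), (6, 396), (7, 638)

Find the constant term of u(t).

-6

First differences: 68, 114, 172, 242. Second differences: 46, 58, 70. Third differences: 12, 12.
Level-3 differences are constant, so u has degree 3.
Fitting a degree-3 polynomial gives u(t) = 2t³ - t² + t - 6.
The constant term is u(0) = -6.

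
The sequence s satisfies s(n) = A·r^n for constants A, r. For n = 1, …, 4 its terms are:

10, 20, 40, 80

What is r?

2

Consecutive ratio: 20/10 = 2, and 40/20 = 2, so r = 2.
Then A·2^1 = 10 gives A = 5, and s(n) = 5·2^n.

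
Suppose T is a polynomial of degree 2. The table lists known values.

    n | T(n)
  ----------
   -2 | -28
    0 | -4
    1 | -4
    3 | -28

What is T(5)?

-84

Write T(n) = an² + bn + c; the 4 given values yield a linear system in the 3 coefficients.
Solving, T(n) = -4n² + 4n - 4.
Then T(5) = -84.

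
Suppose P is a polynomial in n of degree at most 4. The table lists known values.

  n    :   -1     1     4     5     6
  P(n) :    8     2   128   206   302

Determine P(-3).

Write P(n) = an^4 + bn³ + cn² + dn + e; the 5 given values yield a linear system in the 5 coefficients.
Solving, the top 2 coefficients vanish, and P(n) = 9n² - 3n - 4.
Then P(-3) = 86.

86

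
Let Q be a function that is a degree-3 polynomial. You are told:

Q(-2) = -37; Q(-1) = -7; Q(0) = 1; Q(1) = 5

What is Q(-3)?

Write Q(x) = ax³ + bx² + cx + d; the 4 given values yield a linear system in the 4 coefficients.
Solving, Q(x) = 3x³ - 2x² + 3x + 1.
Then Q(-3) = -107.

-107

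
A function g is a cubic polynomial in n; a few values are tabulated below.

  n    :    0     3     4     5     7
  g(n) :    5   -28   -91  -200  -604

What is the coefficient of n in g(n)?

Write g(n) = an³ + bn² + cn + d; the 5 given values yield a linear system in the 4 coefficients.
Solving, g(n) = -2n³ + n² + 4n + 5.
The coefficient of n is 4.

4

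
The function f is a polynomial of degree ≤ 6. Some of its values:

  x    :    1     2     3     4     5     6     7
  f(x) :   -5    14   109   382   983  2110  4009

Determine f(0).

-2

First differences: 19, 95, 273, 601, 1127, 1899. Second differences: 76, 178, 328, 526, 772. Third differences: 102, 150, 198, 246. Fourth differences: 48, 48, 48.
Level-4 differences are constant, so f has degree 4.
Fitting a degree-4 polynomial gives f(x) = 2x^4 - 3x³ + 6x² - 8x - 2.
Then f(0) = -2.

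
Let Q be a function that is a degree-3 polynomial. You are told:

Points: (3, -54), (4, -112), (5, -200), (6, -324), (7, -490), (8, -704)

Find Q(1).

-4

First differences: -58, -88, -124, -166, -214. Second differences: -30, -36, -42, -48. Third differences: -6, -6, -6.
Level-3 differences are constant, so Q has degree 3.
Fitting a degree-3 polynomial gives Q(n) = -n³ - 3n².
Then Q(1) = -4.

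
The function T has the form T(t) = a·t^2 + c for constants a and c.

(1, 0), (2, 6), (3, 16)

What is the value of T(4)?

From T(1) = 0 and T(2) = 6: 1a + c = 0 and 4a + c = 6.
Subtracting: 3a = 6, so a = 2; then c = 0 − 2·1 = -2.
So T(t) = 2t² − 2, and T(4) = 30.

30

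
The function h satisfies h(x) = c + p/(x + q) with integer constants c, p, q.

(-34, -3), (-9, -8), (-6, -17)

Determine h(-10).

-7

(h(x) − c)(x + q) = p for each data point; the three points give a linear system in c and q, then p follows.
Solving: c = -2, q = 4, p = 30, so h(x) = -2 + 30/(x + 4).
Then h(-10) = -2 + 30/(-6) = -7.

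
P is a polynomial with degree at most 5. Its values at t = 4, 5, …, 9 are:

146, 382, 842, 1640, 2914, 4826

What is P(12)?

16370

First differences: 236, 460, 798, 1274, 1912. Second differences: 224, 338, 476, 638. Third differences: 114, 138, 162. Fourth differences: 24, 24.
Level-4 differences are constant, so P has degree 4.
Fitting a degree-4 polynomial gives P(t) = t^4 - 3t³ + 6t² - 4t + 2.
Then P(12) = 16370.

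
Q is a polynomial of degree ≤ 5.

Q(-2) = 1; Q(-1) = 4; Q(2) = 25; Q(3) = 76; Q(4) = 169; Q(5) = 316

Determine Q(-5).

Write Q(m) = am^5 + bm^4 + cm³ + dm² + em + p; the 6 given values yield a linear system in the 6 coefficients.
Solving, the top 2 coefficients vanish, and Q(m) = 2m³ + 3m² - 2m + 1.
Then Q(-5) = -164.

-164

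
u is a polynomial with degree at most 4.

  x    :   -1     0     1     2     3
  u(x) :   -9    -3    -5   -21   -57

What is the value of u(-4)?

-15

First differences: 6, -2, -16, -36. Second differences: -8, -14, -20. Third differences: -6, -6.
Level-3 differences are constant, so u has degree 3.
Fitting a degree-3 polynomial gives u(x) = -x³ - 4x² + 3x - 3.
Then u(-4) = -15.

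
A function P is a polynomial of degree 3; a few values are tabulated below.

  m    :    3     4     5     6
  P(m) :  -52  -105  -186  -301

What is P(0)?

-1

Write P(m) = am³ + bm² + cm + d; the 4 given values yield a linear system in the 4 coefficients.
Solving, P(m) = -m³ - 2m² - 2m - 1.
The constant term is P(0) = -1.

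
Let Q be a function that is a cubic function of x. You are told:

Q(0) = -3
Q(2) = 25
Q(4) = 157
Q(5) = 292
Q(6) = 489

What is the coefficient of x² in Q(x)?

1

Write Q(x) = ax³ + bx² + cx + d; the 5 given values yield a linear system in the 4 coefficients.
Solving, Q(x) = 2x³ + x² + 4x - 3.
The coefficient of x² is 1.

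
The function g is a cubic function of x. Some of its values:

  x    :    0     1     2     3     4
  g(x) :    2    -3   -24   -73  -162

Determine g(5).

Write g(x) = ax³ + bx² + cx + d; the 5 given values yield a linear system in the 4 coefficients.
Solving, g(x) = -2x³ - 2x² - x + 2.
Then g(5) = -303.

-303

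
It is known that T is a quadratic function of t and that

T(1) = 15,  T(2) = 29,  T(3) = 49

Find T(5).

107

Write T(t) = at² + bt + c; the 3 given values yield a linear system in the 3 coefficients.
Solving, T(t) = 3t² + 5t + 7.
Then T(5) = 107.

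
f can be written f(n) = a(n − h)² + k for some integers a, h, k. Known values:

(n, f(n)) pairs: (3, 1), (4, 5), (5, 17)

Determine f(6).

First differences 4, 12; second difference 8 = 2a, so a = 4.
Expanding, the n-coefficient is −2ah = -8h; matching it to the data gives h = 3, and then k = 1.
So f(n) = 4(n − 3)² + 1.
f(6) = 4·3² + 1 = 37.

37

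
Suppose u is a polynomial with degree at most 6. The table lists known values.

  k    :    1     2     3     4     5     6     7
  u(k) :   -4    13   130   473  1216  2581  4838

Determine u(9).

13348

First differences: 17, 117, 343, 743, 1365, 2257. Second differences: 100, 226, 400, 622, 892. Third differences: 126, 174, 222, 270. Fourth differences: 48, 48, 48.
Level-4 differences are constant, so u has degree 4.
Fitting a degree-4 polynomial gives u(k) = 2k^4 + k³ - 6k² - 2k + 1.
Then u(9) = 13348.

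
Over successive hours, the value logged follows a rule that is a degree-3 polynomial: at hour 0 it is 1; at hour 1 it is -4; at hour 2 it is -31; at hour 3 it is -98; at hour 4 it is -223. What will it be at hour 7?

Write the value at x as u(x).
First differences: -5, -27, -67, -125. Second differences: -22, -40, -58. Third differences: -18, -18.
Level-3 differences are constant, so u has degree 3.
Fitting a degree-3 polynomial gives u(x) = -3x³ - 2x² + 1.
Then u(7) = -1126.

-1126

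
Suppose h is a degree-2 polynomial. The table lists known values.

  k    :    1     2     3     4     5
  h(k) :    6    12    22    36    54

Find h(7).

First differences: 6, 10, 14, 18. Second differences: 4, 4, 4.
Level-2 differences are constant, so h has degree 2.
Fitting a degree-2 polynomial gives h(k) = 2k² + 4.
Then h(7) = 102.

102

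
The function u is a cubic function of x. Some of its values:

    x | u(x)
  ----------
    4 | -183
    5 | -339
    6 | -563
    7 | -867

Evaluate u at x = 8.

-1263

Write u(x) = ax³ + bx² + cx + d; the 4 given values yield a linear system in the 4 coefficients.
Solving, u(x) = -2x³ - 4x² + 2x + 1.
Then u(8) = -1263.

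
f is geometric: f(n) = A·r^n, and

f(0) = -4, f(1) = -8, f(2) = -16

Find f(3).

Consecutive ratio: -8/(-4) = 2, and -16/(-8) = 2, so r = 2.
Then A·2^0 = -4 gives A = -4, and f(n) = -4·2^n.
f(3) = -4·2^3 = -32.

-32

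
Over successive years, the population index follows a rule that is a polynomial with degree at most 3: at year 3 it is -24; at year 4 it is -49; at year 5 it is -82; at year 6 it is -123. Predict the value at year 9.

Write the value at t as f(t).
First differences: -25, -33, -41. Second differences: -8, -8.
Level-2 differences are constant, so f has degree 2.
Fitting a degree-2 polynomial gives f(t) = -4t² + 3t + 3.
Then f(9) = -294.

-294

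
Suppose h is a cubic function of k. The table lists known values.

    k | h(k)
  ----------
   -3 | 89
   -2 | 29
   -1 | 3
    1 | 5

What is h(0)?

Write h(k) = ak³ + bk² + ck + d; the 4 given values yield a linear system in the 4 coefficients.
Solving, h(k) = -2k³ + 5k² + 3k - 1.
The constant term is h(0) = -1.

-1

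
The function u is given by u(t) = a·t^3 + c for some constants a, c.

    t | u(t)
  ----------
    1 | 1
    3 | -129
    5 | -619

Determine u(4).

-314

From u(1) = 1 and u(3) = -129: 1a + c = 1 and 27a + c = -129.
Subtracting: 26a = -130, so a = -5; then c = 1 − (-5)·1 = 6.
So u(t) = -5t³ + 6, and u(4) = -314.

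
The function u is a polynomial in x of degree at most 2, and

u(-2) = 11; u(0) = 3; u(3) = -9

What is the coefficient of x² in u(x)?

Write u(x) = ax² + bx + c; the 3 given values yield a linear system in the 3 coefficients.
Solving, the leading coefficient vanishes, and u(x) = -4x + 3.
The coefficient of x² is 0.

0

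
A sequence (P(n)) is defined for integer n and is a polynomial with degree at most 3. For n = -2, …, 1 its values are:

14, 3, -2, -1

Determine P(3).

First differences: -11, -5, 1. Second differences: 6, 6.
Level-2 differences are constant, so P has degree 2.
Fitting a degree-2 polynomial gives P(n) = 3n² - 2n - 2.
Then P(3) = 19.

19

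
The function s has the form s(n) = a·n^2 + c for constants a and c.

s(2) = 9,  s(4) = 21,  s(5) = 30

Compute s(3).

From s(2) = 9 and s(4) = 21: 4a + c = 9 and 16a + c = 21.
Subtracting: 12a = 12, so a = 1; then c = 9 − 1·4 = 5.
So s(n) = 1n² + 5, and s(3) = 14.

14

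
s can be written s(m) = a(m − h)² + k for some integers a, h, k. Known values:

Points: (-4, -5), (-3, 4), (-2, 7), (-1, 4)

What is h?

First differences 9, 3, -3; second difference -6 = 2a, so a = -3.
Expanding, the m-coefficient is −2ah = 6h; matching it to the data gives h = -2, and then k = 7.
So s(m) = -3(m + 2)² + 7.
Hence h = -2.

-2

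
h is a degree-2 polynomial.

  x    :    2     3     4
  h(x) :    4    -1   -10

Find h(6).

Write h(x) = ax² + bx + c; the 3 given values yield a linear system in the 3 coefficients.
Solving, h(x) = -2x² + 5x + 2.
Then h(6) = -40.

-40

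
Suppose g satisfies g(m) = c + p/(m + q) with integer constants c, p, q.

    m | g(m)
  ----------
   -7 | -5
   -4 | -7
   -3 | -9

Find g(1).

(g(m) − c)(m + q) = p for each data point; the three points give a linear system in c and q, then p follows.
Solving: c = -3, q = 1, p = 12, so g(m) = -3 + 12/(m + 1).
Then g(1) = -3 + 12/2 = 3.

3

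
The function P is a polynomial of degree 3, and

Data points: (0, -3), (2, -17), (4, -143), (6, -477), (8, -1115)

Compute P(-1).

-8

Write P(k) = ak³ + bk² + ck + d; the 5 given values yield a linear system in the 4 coefficients.
Solving, P(k) = -2k³ - 2k² + 5k - 3.
Then P(-1) = -8.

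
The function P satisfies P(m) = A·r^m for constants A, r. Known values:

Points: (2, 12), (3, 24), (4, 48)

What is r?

2

Consecutive ratio: 24/12 = 2, and 48/24 = 2, so r = 2.
Then A·2^2 = 12 gives A = 3, and P(m) = 3·2^m.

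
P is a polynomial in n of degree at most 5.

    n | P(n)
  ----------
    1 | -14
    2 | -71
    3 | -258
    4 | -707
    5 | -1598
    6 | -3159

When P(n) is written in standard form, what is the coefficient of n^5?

0

First differences: -57, -187, -449, -891, -1561. Second differences: -130, -262, -442, -670. Third differences: -132, -180, -228. Fourth differences: -48, -48.
Level-4 differences are constant, so P has degree 4.
Fitting a degree-4 polynomial gives P(n) = -2n^4 - 2n³ - 3n² - 4n - 3.
The coefficient of n^5 is 0.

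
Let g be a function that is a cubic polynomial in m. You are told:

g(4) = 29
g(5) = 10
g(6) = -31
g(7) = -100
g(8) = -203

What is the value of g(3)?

First differences: -19, -41, -69, -103. Second differences: -22, -28, -34. Third differences: -6, -6.
Level-3 differences are constant, so g has degree 3.
Fitting a degree-3 polynomial gives g(m) = -m³ + 4m² + 6m + 5.
Then g(3) = 32.

32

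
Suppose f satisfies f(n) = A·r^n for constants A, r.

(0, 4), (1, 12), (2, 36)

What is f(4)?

Consecutive ratio: 12/4 = 3, and 36/12 = 3, so r = 3.
Then A·3^0 = 4 gives A = 4, and f(n) = 4·3^n.
f(4) = 4·3^4 = 324.

324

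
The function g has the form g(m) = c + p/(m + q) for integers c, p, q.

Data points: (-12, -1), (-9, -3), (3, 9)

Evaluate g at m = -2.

39

(g(m) − c)(m + q) = p for each data point; the three points give a linear system in c and q, then p follows.
Solving: c = 3, q = 3, p = 36, so g(m) = 3 + 36/(m + 3).
Then g(-2) = 3 + 36/1 = 39.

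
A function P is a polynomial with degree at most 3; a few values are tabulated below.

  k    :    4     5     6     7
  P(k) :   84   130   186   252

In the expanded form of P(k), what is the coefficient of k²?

First differences: 46, 56, 66. Second differences: 10, 10.
Level-2 differences are constant, so P has degree 2.
Fitting a degree-2 polynomial gives P(k) = 5k² + k.
The coefficient of k² is 5.

5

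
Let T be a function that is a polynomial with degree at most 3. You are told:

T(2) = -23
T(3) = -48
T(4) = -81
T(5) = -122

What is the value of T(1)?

-6

Write T(x) = ax³ + bx² + cx + d; the 4 given values yield a linear system in the 4 coefficients.
Solving, the leading coefficient vanishes, and T(x) = -4x² - 5x + 3.
Then T(1) = -6.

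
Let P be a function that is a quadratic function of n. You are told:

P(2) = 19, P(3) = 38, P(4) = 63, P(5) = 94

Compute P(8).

First differences: 19, 25, 31. Second differences: 6, 6.
Level-2 differences are constant, so P has degree 2.
Fitting a degree-2 polynomial gives P(n) = 3n² + 4n - 1.
Then P(8) = 223.

223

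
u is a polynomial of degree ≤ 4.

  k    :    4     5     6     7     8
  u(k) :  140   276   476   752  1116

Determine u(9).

First differences: 136, 200, 276, 364. Second differences: 64, 76, 88. Third differences: 12, 12.
Level-3 differences are constant, so u has degree 3.
Extending the table by one column gives the next first difference 464, so u(9) = 1116 + 464 = 1580.

1580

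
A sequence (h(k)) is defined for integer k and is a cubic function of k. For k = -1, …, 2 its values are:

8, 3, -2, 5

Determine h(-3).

Write h(k) = ak³ + bk² + ck + d; the 4 given values yield a linear system in the 4 coefficients.
Solving, h(k) = 2k³ - 7k + 3.
Then h(-3) = -30.

-30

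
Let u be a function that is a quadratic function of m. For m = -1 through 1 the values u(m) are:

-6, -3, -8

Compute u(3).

-42

Write u(m) = am² + bm + c; the 3 given values yield a linear system in the 3 coefficients.
Solving, u(m) = -4m² - m - 3.
Then u(3) = -42.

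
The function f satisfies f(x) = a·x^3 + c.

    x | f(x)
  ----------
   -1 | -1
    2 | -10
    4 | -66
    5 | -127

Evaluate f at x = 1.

-3

From f(-1) = -1 and f(2) = -10: -1a + c = -1 and 8a + c = -10.
Subtracting: 9a = -9, so a = -1; then c = -1 − (-1)·(-1) = -2.
So f(x) = -1x³ − 2, and f(1) = -3.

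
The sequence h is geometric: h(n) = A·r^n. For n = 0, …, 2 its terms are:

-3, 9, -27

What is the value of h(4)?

Consecutive ratio: 9/(-3) = -3, and -27/9 = -3, so r = -3.
Then A·(-3)^0 = -3 gives A = -3, and h(n) = -3·(-3)^n.
h(4) = -3·(-3)^4 = -243.

-243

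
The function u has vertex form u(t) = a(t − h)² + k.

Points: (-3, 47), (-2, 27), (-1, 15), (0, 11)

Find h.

First differences -20, -12, -4; second difference 8 = 2a, so a = 4.
Expanding, the t-coefficient is −2ah = -8h; matching it to the data gives h = 0, and then k = 11.
So u(t) = 4(t + 0)² + 11.
Hence h = 0.

0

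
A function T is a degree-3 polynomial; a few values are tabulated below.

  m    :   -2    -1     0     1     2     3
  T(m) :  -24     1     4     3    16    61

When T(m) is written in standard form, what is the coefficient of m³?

First differences: 25, 3, -1, 13, 45. Second differences: -22, -4, 14, 32. Third differences: 18, 18, 18.
Level-3 differences are constant, so T has degree 3.
Fitting a degree-3 polynomial gives T(m) = 3m³ - 2m² - 2m + 4.
The coefficient of m³ is 3.

3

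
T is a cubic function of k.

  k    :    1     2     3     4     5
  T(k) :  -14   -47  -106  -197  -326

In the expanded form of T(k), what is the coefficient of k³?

First differences: -33, -59, -91, -129. Second differences: -26, -32, -38. Third differences: -6, -6.
Level-3 differences are constant, so T has degree 3.
Fitting a degree-3 polynomial gives T(k) = -k³ - 7k² - 5k - 1.
The coefficient of k³ is -1.

-1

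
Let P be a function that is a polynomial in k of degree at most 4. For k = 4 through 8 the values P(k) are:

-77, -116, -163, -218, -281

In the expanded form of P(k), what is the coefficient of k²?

First differences: -39, -47, -55, -63. Second differences: -8, -8, -8.
Level-2 differences are constant, so P has degree 2.
Fitting a degree-2 polynomial gives P(k) = -4k² - 3k - 1.
The coefficient of k² is -4.

-4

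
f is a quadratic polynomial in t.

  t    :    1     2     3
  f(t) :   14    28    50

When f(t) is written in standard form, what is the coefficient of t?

Write f(t) = at² + bt + c; the 3 given values yield a linear system in the 3 coefficients.
Solving, f(t) = 4t² + 2t + 8.
The coefficient of t is 2.

2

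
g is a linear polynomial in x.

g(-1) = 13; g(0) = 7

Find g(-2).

Write g(x) = ax + b; the 2 given values yield a linear system in the 2 coefficients.
Solving, g(x) = -6x + 7.
Then g(-2) = 19.

19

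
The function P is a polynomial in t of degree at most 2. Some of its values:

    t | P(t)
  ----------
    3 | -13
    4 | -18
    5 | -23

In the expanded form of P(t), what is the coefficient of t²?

Write P(t) = at² + bt + c; the 3 given values yield a linear system in the 3 coefficients.
Solving, the leading coefficient vanishes, and P(t) = -5t + 2.
The coefficient of t² is 0.

0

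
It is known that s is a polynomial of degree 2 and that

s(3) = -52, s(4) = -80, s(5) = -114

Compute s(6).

Write s(x) = ax² + bx + c; the 3 given values yield a linear system in the 3 coefficients.
Solving, s(x) = -3x² - 7x - 4.
Then s(6) = -154.

-154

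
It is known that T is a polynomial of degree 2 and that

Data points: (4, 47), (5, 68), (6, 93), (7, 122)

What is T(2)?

Write T(x) = ax² + bx + c; the 4 given values yield a linear system in the 3 coefficients.
Solving, T(x) = 2x² + 3x + 3.
Then T(2) = 17.

17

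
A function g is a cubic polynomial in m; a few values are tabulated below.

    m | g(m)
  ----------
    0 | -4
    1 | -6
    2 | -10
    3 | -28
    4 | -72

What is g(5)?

First differences: -2, -4, -18, -44. Second differences: -2, -14, -26. Third differences: -12, -12.
Level-3 differences are constant, so g has degree 3.
Fitting a degree-3 polynomial gives g(m) = -2m³ + 5m² - 5m - 4.
Then g(5) = -154.

-154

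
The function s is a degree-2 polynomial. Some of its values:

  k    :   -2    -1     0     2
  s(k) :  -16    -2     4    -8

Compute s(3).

-26

Write s(k) = ak² + bk + c; the 4 given values yield a linear system in the 3 coefficients.
Solving, s(k) = -4k² + 2k + 4.
Then s(3) = -26.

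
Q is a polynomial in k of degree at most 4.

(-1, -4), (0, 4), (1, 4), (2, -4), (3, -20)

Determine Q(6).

-116

First differences: 8, 0, -8, -16. Second differences: -8, -8, -8.
Level-2 differences are constant, so Q has degree 2.
Fitting a degree-2 polynomial gives Q(k) = -4k² + 4k + 4.
Then Q(6) = -116.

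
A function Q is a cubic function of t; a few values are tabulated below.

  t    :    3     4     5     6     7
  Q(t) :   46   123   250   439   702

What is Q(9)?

First differences: 77, 127, 189, 263. Second differences: 50, 62, 74. Third differences: 12, 12.
Level-3 differences are constant, so Q has degree 3.
Fitting a degree-3 polynomial gives Q(t) = 2t³ + t² - 4t - 5.
Then Q(9) = 1498.

1498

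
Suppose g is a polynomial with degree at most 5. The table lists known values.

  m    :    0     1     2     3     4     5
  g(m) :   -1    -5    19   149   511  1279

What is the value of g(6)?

2675

First differences: -4, 24, 130, 362, 768. Second differences: 28, 106, 232, 406. Third differences: 78, 126, 174. Fourth differences: 48, 48.
Level-4 differences are constant, so g has degree 4.
Extending the table by one column gives the next first difference 1396, so g(6) = 1279 + 1396 = 2675.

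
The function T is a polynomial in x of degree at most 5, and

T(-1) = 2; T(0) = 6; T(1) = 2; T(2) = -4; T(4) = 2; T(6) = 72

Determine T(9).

Write T(x) = ax^5 + bx^4 + cx³ + dx² + ex + p; the 6 given values yield a linear system in the 6 coefficients.
Solving, the top 2 coefficients vanish, and T(x) = x³ - 4x² - x + 6.
Then T(9) = 402.

402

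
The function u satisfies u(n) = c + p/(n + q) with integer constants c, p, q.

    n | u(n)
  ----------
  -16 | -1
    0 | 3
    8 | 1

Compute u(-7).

-4

(u(n) − c)(n + q) = p for each data point; the three points give a linear system in c and q, then p follows.
Solving: c = 0, q = 4, p = 12, so u(n) = 12/(n + 4).
Then u(-7) = 0 + 12/(-3) = -4.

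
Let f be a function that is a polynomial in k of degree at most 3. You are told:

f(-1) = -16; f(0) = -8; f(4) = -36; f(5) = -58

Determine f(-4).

Write f(k) = ak³ + bk² + ck + d; the 4 given values yield a linear system in the 4 coefficients.
Solving, the leading coefficient vanishes, and f(k) = -3k² + 5k - 8.
Then f(-4) = -76.

-76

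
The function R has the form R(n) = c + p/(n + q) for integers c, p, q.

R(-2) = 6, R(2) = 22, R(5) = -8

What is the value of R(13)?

(R(n) − c)(n + q) = p for each data point; the three points give a linear system in c and q, then p follows.
Solving: c = 2, q = -3, p = -20, so R(n) = 2 − 20/(n − 3).
Then R(13) = 2 − 20/10 = 0.

0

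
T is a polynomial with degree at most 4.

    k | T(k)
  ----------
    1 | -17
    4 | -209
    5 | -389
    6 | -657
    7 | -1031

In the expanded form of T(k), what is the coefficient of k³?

Write T(k) = ak^4 + bk³ + ck² + dk + e; the 5 given values yield a linear system in the 5 coefficients.
Solving, the leading coefficient vanishes, and T(k) = -3k³ + k² - 6k - 9.
The coefficient of k³ is -3.

-3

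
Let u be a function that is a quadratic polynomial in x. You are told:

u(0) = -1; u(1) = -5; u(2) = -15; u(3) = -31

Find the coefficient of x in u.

Write u(x) = ax² + bx + c; the 4 given values yield a linear system in the 3 coefficients.
Solving, u(x) = -3x² - x - 1.
The coefficient of x is -1.

-1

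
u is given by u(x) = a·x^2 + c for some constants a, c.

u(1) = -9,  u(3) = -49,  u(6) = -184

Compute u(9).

-409

From u(1) = -9 and u(3) = -49: 1a + c = -9 and 9a + c = -49.
Subtracting: 8a = -40, so a = -5; then c = -9 − (-5)·1 = -4.
So u(x) = -5x² − 4, and u(9) = -409.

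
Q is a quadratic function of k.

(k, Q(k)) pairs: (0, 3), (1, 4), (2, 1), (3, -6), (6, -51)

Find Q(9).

-132

Write Q(k) = ak² + bk + c; the 5 given values yield a linear system in the 3 coefficients.
Solving, Q(k) = -2k² + 3k + 3.
Then Q(9) = -132.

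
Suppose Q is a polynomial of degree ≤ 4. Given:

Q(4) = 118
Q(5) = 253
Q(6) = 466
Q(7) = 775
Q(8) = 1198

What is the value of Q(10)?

First differences: 135, 213, 309, 423. Second differences: 78, 96, 114. Third differences: 18, 18.
Level-3 differences are constant, so Q has degree 3.
Fitting a degree-3 polynomial gives Q(m) = 3m³ - 6m² + 6m - 2.
Then Q(10) = 2458.

2458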